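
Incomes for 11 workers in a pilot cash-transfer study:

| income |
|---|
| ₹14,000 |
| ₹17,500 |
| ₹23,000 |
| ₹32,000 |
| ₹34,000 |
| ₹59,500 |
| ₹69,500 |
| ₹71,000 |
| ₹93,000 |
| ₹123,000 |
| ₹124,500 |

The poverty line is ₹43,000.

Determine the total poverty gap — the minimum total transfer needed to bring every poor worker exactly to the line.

₹94,500

Incomes under z: ₹14,000, ₹17,500, ₹23,000, ₹32,000, ₹34,000 (q = 5 of N = 11).
Individual gaps: 43000−14000 = 29000; 43000−17500 = 25500; 43000−23000 = 20000; 43000−32000 = 11000; 43000−34000 = 9000.
Aggregate gap = ₹94,500.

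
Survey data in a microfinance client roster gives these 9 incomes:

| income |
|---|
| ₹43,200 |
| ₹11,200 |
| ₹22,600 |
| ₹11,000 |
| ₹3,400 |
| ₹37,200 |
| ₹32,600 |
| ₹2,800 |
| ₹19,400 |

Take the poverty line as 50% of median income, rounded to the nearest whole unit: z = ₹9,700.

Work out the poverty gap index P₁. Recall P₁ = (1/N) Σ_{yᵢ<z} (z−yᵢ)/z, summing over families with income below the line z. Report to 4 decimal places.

Poor units: ₹2,800, ₹3,400 (q = 2 of N = 9).
Normalized shortfalls: (9700−2800)/9700 = 0.7113; (9700−3400)/9700 = 0.6495.
Sum of shortfalls = 1.360825; P₁ averages over all N: 1.360825 / 9 = 0.1512.

0.1512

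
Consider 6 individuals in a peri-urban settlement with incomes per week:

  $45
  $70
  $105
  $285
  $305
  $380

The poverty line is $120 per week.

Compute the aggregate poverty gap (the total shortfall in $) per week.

$140

Incomes under z: $45, $70, $105 (q = 3 of N = 6).
Individual gaps: 120−45 = 75; 120−70 = 50; 120−105 = 15.
Aggregate gap = $140.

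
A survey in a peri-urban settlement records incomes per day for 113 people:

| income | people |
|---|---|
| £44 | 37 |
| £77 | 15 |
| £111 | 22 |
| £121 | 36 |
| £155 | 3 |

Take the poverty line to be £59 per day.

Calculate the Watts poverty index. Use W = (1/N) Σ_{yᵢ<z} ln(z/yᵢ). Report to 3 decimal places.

0.096

Poor units: 37×£44 (q = 37 of N = 113).
ln(z/y) terms: ln(59/44) = 0.2933 (×37).
W = 10.853869 / 113 = 0.096.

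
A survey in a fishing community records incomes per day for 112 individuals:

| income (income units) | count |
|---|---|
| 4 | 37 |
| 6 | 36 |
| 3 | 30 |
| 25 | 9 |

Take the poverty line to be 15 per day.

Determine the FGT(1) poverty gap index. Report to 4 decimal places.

0.6494

Below the line: 30×3, 37×4, 36×6 (q = 103 of N = 112).
Relative gaps: (15−3)/15 = 0.8000 (×30); (15−4)/15 = 0.7333 (×37); (15−6)/15 = 0.6000 (×36).
Σ = 72.733333. Dividing by the full population N = 112 gives P₁ = 0.6494.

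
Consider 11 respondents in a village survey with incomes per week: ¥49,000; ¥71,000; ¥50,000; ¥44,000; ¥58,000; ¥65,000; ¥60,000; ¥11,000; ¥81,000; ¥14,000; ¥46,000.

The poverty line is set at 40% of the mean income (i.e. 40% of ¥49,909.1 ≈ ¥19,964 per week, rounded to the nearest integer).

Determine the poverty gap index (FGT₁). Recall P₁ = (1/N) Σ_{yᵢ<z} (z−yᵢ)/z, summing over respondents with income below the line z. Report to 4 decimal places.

0.0680

Incomes under z: ¥11,000, ¥14,000 (q = 2 of N = 11).
Normalized shortfalls: (19964−11000)/19964 = 0.4490; (19964−14000)/19964 = 0.2987.
Sum of shortfalls = 0.747746; P₁ averages over all N: 0.747746 / 11 = 0.0680.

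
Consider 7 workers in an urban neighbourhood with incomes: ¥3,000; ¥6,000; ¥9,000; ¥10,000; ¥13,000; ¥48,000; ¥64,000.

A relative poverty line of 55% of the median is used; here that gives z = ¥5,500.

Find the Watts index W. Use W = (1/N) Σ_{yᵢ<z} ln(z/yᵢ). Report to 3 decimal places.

0.087

Below the line: ¥3,000 (q = 1 of N = 7).
Log shortfalls: ln(5500/3000) = 0.6061.
W = 0.606136 / 7 = 0.087.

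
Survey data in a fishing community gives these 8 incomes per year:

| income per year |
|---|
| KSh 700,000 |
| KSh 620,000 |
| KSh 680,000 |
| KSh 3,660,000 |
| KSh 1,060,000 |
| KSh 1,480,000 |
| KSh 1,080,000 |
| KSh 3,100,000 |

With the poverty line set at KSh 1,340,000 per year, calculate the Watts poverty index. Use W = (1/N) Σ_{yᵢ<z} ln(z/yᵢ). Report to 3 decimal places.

Below z: KSh 620,000, KSh 680,000, KSh 700,000, KSh 1,060,000, KSh 1,080,000 (q = 5 of N = 8).
Log shortfalls: ln(1340000/620000) = 0.7707; ln(1340000/680000) = 0.6783; ln(1340000/700000) = 0.6493; ln(1340000/1060000) = 0.2344; ln(1340000/1080000) = 0.2157.
W = 2.548491 / 8 = 0.319.

0.319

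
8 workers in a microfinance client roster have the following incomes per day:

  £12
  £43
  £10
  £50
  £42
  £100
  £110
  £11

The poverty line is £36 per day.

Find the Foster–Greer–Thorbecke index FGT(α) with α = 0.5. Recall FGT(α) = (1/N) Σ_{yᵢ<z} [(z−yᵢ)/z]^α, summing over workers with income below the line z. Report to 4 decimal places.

Below the line: £10, £11, £12 (q = 3 of N = 8).
Gap ratios (z−y)/z: (36−10)/36 = 0.7222; (36−11)/36 = 0.6944; (36−12)/36 = 0.6667.
Raised to α = 0.5: 0.84984; 0.83333; 0.81650.
Sum = 2.499666; FGT(0.5) = 2.499666 / 8 = 0.3125.

0.3125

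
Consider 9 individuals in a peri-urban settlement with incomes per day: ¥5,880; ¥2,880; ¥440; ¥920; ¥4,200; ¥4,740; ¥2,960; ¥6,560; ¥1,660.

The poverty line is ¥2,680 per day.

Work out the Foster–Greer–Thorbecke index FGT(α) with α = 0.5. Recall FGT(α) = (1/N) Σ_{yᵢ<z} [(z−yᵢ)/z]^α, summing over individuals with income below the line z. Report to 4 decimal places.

Poor units: ¥440, ¥920, ¥1,660 (q = 3 of N = 9).
Normalized shortfalls: (2680−440)/2680 = 0.8358; (2680−920)/2680 = 0.6567; (2680−1660)/2680 = 0.3806.
Raised to α = 0.5: 0.91423; 0.81038; 0.61693.
Sum = 2.341538; FGT(0.5) = 2.341538 / 9 = 0.2602.

0.2602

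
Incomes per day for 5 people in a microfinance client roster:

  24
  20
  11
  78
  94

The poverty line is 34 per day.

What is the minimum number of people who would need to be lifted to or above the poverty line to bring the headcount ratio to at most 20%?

2

Currently q = 3 of N = 5 are below the line (H = 0.600).
A headcount ratio of at most 20% allows at most ⌊0.20 × 5⌋ = 1 poor people.
So at least 3 − 1 = 2 must be lifted.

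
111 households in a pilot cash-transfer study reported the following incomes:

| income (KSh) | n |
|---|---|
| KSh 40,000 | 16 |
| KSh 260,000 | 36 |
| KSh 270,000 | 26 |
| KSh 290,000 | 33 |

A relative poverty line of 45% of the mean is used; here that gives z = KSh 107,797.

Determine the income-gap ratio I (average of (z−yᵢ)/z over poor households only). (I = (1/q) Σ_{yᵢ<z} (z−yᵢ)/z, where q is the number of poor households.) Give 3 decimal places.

0.629

Poor units: 16×KSh 40,000 (q = 16 of N = 111).
Shortfall ratios (z−y)/z: 0.6289 (×16); sum = 10.062915.
I averages over the q = 16 poor units only: 10.062915 / 16 = 0.629.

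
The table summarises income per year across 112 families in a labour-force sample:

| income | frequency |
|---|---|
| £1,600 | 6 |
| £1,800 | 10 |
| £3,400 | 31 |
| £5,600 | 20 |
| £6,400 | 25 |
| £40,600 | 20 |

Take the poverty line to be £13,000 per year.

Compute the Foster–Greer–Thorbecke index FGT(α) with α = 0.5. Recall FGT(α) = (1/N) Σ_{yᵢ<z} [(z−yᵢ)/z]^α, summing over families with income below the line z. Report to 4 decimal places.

0.6647

Below z: 6×£1,600, 10×£1,800, 31×£3,400, 20×£5,600, 25×£6,400 (q = 92 of N = 112).
Gap ratios (z−y)/z: (13000−1600)/13000 = 0.8769 (×6); (13000−1800)/13000 = 0.8615 (×10); (13000−3400)/13000 = 0.7385 (×31); (13000−5600)/13000 = 0.5692 (×20); (13000−6400)/13000 = 0.5077 (×25).
Raised to α = 0.5: 0.93644 (×6); 0.92819 (×10); 0.85934 (×31); 0.75447 (×20); 0.71253 (×25).
Sum = 74.442642; FGT(0.5) = 74.442642 / 112 = 0.6647.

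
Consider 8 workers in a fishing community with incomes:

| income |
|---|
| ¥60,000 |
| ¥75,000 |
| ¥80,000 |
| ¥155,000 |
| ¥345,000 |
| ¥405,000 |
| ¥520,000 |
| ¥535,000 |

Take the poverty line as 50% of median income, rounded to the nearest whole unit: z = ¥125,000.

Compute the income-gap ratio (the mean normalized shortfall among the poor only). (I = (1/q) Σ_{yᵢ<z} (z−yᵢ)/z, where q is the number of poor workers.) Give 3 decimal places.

Below the line: ¥60,000, ¥75,000, ¥80,000 (q = 3 of N = 8).
Shortfall ratios (z−y)/z: 0.5200, 0.4000, 0.3600; sum = 1.280000.
I averages over the q = 3 poor units only: 1.280000 / 3 = 0.427.

0.427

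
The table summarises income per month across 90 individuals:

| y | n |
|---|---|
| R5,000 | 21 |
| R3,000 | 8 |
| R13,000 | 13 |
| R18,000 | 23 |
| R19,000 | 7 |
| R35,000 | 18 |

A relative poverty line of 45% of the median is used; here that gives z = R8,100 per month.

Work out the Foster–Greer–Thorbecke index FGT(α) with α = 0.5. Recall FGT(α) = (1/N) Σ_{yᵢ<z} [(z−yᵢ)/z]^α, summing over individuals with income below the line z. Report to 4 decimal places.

Poor units: 8×R3,000, 21×R5,000 (q = 29 of N = 90).
Gap ratios (z−y)/z: (8100−3000)/8100 = 0.6296 (×8); (8100−5000)/8100 = 0.3827 (×21).
Raised to α = 0.5: 0.79349 (×8); 0.61864 (×21).
Sum = 19.339387; FGT(0.5) = 19.339387 / 90 = 0.2149.

0.2149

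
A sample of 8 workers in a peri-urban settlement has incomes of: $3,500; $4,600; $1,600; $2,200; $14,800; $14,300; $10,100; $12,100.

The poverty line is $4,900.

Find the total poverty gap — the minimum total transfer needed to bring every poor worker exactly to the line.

Below the line: $1,600, $2,200, $3,500, $4,600 (q = 4 of N = 8).
Individual gaps: 4900−1600 = 3300; 4900−2200 = 2700; 4900−3500 = 1400; 4900−4600 = 300.
Aggregate gap = $7,700.

$7,700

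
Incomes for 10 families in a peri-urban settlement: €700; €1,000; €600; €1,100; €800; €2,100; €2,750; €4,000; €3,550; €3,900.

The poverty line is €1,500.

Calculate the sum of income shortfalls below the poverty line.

Below the line: €600, €700, €800, €1,000, €1,100 (q = 5 of N = 10).
Individual gaps: 1500−600 = 900; 1500−700 = 800; 1500−800 = 700; 1500−1000 = 500; 1500−1100 = 400.
Aggregate gap = €3,300.

€3,300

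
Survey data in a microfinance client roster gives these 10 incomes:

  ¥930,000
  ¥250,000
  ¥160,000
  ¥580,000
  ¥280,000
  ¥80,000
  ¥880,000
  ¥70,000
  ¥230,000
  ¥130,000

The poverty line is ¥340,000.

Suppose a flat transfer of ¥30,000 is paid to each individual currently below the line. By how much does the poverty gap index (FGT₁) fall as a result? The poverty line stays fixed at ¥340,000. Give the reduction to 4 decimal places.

0.0618

Before: below the line — ¥70,000, ¥80,000, ¥130,000, ¥160,000, ¥230,000, ¥250,000, ¥280,000; poverty gap index (FGT₁) = 0.347059.
After the ¥30,000 transfer: below the line — ¥100,000, ¥110,000, ¥160,000, ¥190,000, ¥260,000, ¥280,000, ¥310,000; poverty gap index (FGT₁) = 0.285294.
Reduction = 0.347059 − 0.285294 = 0.0618.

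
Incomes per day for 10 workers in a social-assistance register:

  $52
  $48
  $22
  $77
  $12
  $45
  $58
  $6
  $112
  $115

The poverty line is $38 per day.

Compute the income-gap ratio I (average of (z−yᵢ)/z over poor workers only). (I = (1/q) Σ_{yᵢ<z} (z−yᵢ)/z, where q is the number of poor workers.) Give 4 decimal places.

0.6491

Poor units: $6, $12, $22 (q = 3 of N = 10).
Shortfall ratios (z−y)/z: 0.8421, 0.6842, 0.4211; sum = 1.947368.
The income-gap ratio divides by q (the poor only): 1.947368 / 3 = 0.6491.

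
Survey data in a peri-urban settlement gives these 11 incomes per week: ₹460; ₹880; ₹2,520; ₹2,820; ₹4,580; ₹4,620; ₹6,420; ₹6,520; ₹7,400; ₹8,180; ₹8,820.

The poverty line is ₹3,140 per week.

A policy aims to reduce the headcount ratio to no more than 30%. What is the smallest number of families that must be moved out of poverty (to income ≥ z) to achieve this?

1

Currently q = 4 of N = 11 are below the line (H = 0.364).
A headcount ratio of at most 30% allows at most ⌊0.30 × 11⌋ = 3 poor families.
So at least 4 − 3 = 1 must be lifted.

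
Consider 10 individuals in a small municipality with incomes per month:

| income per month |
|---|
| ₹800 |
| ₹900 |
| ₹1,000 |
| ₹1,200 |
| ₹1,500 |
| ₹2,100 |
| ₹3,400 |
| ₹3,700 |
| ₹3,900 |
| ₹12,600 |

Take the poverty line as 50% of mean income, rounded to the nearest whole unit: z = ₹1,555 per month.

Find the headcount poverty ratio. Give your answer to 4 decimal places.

0.5000

5 of the 10 individuals have income below ₹1,555.
H = 5/10 = 0.5000.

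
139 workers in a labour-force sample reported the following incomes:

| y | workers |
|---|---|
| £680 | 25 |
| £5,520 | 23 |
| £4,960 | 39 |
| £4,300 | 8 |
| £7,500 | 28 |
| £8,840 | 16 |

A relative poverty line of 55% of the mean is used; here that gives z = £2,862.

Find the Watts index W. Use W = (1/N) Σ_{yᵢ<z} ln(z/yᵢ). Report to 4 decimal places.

0.2585

Incomes under z: 25×£680 (q = 25 of N = 139).
Log shortfalls: ln(2862/680) = 1.4372 (×25).
W = 35.929579 / 139 = 0.2585.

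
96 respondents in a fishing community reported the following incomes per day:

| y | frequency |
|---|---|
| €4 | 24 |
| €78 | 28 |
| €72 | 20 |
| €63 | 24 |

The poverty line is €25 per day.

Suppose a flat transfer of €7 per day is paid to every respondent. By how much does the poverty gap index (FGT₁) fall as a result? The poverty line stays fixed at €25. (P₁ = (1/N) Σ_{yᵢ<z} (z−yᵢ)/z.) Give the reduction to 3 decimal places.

Before: below the line — 24×€4; poverty gap index (FGT₁) = 0.21000.
After the €7 transfer: below the line — 24×€11; poverty gap index (FGT₁) = 0.14000.
Reduction = 0.21000 − 0.14000 = 0.070.

0.070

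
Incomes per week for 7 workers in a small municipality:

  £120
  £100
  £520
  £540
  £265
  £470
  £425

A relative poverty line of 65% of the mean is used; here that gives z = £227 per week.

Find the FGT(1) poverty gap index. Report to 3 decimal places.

0.147

Poor units: £100, £120 (q = 2 of N = 7).
Shortfall ratios: (227−100)/227 = 0.5595; (227−120)/227 = 0.4714.
Σ = 1.030837. Dividing by the full population N = 7 gives P₁ = 0.147.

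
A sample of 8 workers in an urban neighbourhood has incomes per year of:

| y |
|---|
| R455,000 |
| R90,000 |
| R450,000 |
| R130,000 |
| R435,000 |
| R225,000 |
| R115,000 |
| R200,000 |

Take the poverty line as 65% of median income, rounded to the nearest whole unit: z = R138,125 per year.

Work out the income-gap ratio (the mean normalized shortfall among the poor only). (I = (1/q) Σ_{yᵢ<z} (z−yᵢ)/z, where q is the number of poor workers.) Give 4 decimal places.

0.1916

Below the line: R90,000, R115,000, R130,000 (q = 3 of N = 8).
Relative gaps: 0.3484, 0.1674, 0.0588; sum = 0.574661.
I averages over the q = 3 poor units only: 0.574661 / 3 = 0.1916.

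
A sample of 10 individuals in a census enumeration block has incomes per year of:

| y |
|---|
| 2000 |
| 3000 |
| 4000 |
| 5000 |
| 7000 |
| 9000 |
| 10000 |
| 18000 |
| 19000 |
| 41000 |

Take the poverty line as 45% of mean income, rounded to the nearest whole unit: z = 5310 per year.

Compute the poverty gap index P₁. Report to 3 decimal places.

0.136

Incomes under z: 2000, 3000, 4000, 5000 (q = 4 of N = 10).
Normalized shortfalls: (5310−2000)/5310 = 0.6234; (5310−3000)/5310 = 0.4350; (5310−4000)/5310 = 0.2467; (5310−5000)/5310 = 0.0584.
Sum of shortfalls = 1.363465; P₁ averages over all N: 1.363465 / 10 = 0.136.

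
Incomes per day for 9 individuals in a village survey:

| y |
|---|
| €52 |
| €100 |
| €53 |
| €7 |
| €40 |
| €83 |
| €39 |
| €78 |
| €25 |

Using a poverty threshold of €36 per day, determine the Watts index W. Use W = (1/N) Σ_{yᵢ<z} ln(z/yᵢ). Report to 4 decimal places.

0.2225

Incomes under z: €7, €25 (q = 2 of N = 9).
Log shortfalls: ln(36/7) = 1.6376; ln(36/25) = 0.3646.
W = 2.002252 / 9 = 0.2225.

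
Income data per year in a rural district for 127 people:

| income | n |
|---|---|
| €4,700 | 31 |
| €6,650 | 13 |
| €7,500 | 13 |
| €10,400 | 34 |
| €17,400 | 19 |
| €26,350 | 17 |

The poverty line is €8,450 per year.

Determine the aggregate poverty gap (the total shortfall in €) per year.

€152,000

Below z: 31×€4,700, 13×€6,650, 13×€7,500 (q = 57 of N = 127).
Individual gaps: 31×(8450−4700) = 116250; 13×(8450−6650) = 23400; 13×(8450−7500) = 12350.
Aggregate gap = €152,000.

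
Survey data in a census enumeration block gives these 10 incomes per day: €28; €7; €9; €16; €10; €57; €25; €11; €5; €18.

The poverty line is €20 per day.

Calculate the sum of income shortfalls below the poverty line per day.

€64

Below the line: €5, €7, €9, €10, €11, €16, €18 (q = 7 of N = 10).
Individual gaps: 20−5 = 15; 20−7 = 13; 20−9 = 11; 20−10 = 10; 20−11 = 9; 20−16 = 4; 20−18 = 2.
Aggregate gap = €64.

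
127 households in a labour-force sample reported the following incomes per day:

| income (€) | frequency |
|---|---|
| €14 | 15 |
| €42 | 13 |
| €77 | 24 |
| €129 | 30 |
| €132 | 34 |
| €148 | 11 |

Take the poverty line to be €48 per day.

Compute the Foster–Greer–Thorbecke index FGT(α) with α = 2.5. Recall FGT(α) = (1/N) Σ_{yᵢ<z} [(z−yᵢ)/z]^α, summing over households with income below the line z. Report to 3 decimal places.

Poor units: 15×€14, 13×€42 (q = 28 of N = 127).
Relative gaps: (48−14)/48 = 0.7083 (×15); (48−42)/48 = 0.1250 (×13).
Raised to α = 2.5: 0.42227 (×15); 0.00552 (×13).
Sum = 6.405923; FGT(2.5) = 6.405923 / 127 = 0.050.

0.050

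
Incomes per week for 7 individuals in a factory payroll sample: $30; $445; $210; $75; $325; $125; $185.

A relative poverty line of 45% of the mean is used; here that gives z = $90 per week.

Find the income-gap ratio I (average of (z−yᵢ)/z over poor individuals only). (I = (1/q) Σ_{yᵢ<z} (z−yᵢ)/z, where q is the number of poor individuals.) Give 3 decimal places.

0.417

Below z: $30, $75 (q = 2 of N = 7).
Relative gaps: 0.6667, 0.1667; sum = 0.833333.
The income-gap ratio divides by q (the poor only): 0.833333 / 2 = 0.417.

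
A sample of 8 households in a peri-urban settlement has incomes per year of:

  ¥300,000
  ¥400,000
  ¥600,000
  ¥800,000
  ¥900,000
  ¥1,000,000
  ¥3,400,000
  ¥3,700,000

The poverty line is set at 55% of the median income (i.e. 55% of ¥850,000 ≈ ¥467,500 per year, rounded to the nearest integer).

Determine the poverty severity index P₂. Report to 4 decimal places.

Below the line: ¥300,000, ¥400,000 (q = 2 of N = 8).
Gap ratios (z−y)/z: (467500−300000)/467500 = 0.3583; (467500−400000)/467500 = 0.1444.
Squared: 0.1284; 0.0208.
Sum = 0.149218; P₂ = 0.149218 / 8 = 0.0187.

0.0187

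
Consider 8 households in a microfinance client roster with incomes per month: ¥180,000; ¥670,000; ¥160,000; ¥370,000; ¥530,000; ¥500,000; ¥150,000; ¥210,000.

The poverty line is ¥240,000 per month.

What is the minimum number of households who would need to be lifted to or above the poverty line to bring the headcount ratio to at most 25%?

4 of the 8 households are poor, so H = 4/8 = 0.500.
A headcount ratio of at most 25% allows at most ⌊0.25 × 8⌋ = 2 poor households.
So at least 4 − 2 = 2 must be lifted.

2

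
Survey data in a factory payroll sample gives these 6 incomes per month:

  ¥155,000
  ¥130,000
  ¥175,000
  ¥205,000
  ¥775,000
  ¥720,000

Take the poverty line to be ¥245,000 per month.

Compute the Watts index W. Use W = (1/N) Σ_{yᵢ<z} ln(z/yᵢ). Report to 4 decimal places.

0.2677

Below the line: ¥130,000, ¥155,000, ¥175,000, ¥205,000 (q = 4 of N = 6).
Log shortfalls: ln(245000/130000) = 0.6337; ln(245000/155000) = 0.4578; ln(245000/175000) = 0.3365; ln(245000/205000) = 0.1782.
W = 1.606277 / 6 = 0.2677.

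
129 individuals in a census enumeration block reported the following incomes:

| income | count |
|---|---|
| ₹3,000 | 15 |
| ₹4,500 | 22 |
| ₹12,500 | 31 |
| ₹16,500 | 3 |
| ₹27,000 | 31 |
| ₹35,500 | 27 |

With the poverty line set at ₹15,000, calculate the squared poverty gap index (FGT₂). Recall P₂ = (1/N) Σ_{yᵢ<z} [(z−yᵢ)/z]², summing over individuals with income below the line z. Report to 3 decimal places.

Below z: 15×₹3,000, 22×₹4,500, 31×₹12,500 (q = 68 of N = 129).
Gap ratios (z−y)/z: (15000−3000)/15000 = 0.8000 (×15); (15000−4500)/15000 = 0.7000 (×22); (15000−12500)/15000 = 0.1667 (×31).
Squared: 0.6400 (×15); 0.4900 (×22); 0.0278 (×31).
Sum = 21.241111; P₂ = 21.241111 / 129 = 0.165.

0.165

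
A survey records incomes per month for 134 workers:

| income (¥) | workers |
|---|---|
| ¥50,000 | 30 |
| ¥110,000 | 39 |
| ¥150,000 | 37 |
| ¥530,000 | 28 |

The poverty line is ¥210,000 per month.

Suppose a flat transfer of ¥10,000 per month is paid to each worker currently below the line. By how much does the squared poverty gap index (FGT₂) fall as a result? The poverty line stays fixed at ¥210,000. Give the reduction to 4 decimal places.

Before: below the line — 30×¥50,000, 39×¥110,000, 37×¥150,000; squared poverty gap index (FGT₂) = 0.218499.
After the ¥10,000 transfer: below the line — 30×¥60,000, 39×¥120,000, 37×¥160,000; squared poverty gap index (FGT₂) = 0.183335.
Reduction = 0.218499 − 0.183335 = 0.0352.

0.0352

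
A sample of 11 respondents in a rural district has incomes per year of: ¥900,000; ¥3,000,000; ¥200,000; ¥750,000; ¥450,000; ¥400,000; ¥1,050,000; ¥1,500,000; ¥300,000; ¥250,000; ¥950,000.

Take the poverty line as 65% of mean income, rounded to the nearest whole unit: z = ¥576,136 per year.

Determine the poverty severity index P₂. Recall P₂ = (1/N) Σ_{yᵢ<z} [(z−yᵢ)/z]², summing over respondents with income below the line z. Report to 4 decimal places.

0.1016

Below the line: ¥200,000, ¥250,000, ¥300,000, ¥400,000, ¥450,000 (q = 5 of N = 11).
Shortfall ratios: (576136−200000)/576136 = 0.6529; (576136−250000)/576136 = 0.5661; (576136−300000)/576136 = 0.4793; (576136−400000)/576136 = 0.3057; (576136−450000)/576136 = 0.2189.
Squared: 0.4262; 0.3204; 0.2297; 0.0935; 0.0479.
Sum = 1.117782; P₂ = 1.117782 / 11 = 0.1016.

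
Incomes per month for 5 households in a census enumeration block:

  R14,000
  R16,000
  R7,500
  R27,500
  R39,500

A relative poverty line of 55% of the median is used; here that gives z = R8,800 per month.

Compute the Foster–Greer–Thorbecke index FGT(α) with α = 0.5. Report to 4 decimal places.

Below z: R7,500 (q = 1 of N = 5).
Gap ratios (z−y)/z: (8800−7500)/8800 = 0.1477.
Raised to α = 0.5: 0.38435.
Sum = 0.384353; FGT(0.5) = 0.384353 / 5 = 0.0769.

0.0769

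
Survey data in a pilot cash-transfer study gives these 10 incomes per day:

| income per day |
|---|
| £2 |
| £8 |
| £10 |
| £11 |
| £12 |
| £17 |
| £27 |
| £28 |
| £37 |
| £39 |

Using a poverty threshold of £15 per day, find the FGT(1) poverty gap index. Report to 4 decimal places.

0.2133

Below z: £2, £8, £10, £11, £12 (q = 5 of N = 10).
Relative gaps: (15−2)/15 = 0.8667; (15−8)/15 = 0.4667; (15−10)/15 = 0.3333; (15−11)/15 = 0.2667; (15−12)/15 = 0.2000.
Σ = 2.133333. Dividing by the full population N = 10 gives P₁ = 0.2133.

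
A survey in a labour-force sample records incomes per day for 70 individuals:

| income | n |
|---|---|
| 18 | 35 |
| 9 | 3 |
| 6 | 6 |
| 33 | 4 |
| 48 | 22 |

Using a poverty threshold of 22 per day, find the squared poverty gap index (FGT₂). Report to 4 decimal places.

Poor units: 6×6, 3×9, 35×18 (q = 44 of N = 70).
Gap ratios (z−y)/z: (22−6)/22 = 0.7273 (×6); (22−9)/22 = 0.5909 (×3); (22−18)/22 = 0.1818 (×35).
Squared: 0.5289 (×6); 0.3492 (×3); 0.0331 (×35).
Sum = 5.378099; P₂ = 5.378099 / 70 = 0.0768.

0.0768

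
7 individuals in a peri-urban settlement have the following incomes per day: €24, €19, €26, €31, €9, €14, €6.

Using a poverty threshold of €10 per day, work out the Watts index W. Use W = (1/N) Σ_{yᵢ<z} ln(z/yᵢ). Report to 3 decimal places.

0.088

Poor units: €6, €9 (q = 2 of N = 7).
Log gaps: ln(10/6) = 0.5108; ln(10/9) = 0.1054.
W = 0.616186 / 7 = 0.088.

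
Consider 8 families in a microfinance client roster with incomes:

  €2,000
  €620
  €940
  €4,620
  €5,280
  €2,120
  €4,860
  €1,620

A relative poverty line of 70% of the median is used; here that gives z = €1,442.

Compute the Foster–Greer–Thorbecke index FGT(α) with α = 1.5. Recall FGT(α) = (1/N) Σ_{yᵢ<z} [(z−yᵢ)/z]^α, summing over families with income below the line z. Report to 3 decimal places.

0.079

Incomes under z: €620, €940 (q = 2 of N = 8).
Normalized shortfalls: (1442−620)/1442 = 0.5700; (1442−940)/1442 = 0.3481.
Raised to α = 1.5: 0.43039; 0.20540.
Sum = 0.635791; FGT(1.5) = 0.635791 / 8 = 0.079.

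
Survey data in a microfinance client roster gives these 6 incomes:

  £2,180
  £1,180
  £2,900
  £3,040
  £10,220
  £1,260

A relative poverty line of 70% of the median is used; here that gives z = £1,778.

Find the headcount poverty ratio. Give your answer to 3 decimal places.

0.333

2 of the 6 respondents have income below £1,778.
H = 2/6 = 0.333.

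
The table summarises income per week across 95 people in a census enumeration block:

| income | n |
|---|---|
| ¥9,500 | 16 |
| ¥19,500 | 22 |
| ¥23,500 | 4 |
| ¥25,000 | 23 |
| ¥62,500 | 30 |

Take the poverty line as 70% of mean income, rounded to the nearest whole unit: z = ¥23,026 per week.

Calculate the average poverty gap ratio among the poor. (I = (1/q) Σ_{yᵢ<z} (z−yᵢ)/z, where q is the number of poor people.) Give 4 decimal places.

0.3360

Below the line: 16×¥9,500, 22×¥19,500 (q = 38 of N = 95).
Relative gaps: 0.5874 (×16), 0.1531 (×22); sum = 12.767654.
The income-gap ratio divides by q (the poor only): 12.767654 / 38 = 0.3360.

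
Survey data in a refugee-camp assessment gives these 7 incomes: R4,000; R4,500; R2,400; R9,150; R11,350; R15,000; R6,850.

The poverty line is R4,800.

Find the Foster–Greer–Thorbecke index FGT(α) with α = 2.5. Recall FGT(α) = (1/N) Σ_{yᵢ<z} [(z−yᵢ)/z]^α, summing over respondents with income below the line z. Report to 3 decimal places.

Below the line: R2,400, R4,000, R4,500 (q = 3 of N = 7).
Gap ratios (z−y)/z: (4800−2400)/4800 = 0.5000; (4800−4000)/4800 = 0.1667; (4800−4500)/4800 = 0.0625.
Raised to α = 2.5: 0.17678; 0.01134; 0.00098.
Sum = 0.189093; FGT(2.5) = 0.189093 / 7 = 0.027.

0.027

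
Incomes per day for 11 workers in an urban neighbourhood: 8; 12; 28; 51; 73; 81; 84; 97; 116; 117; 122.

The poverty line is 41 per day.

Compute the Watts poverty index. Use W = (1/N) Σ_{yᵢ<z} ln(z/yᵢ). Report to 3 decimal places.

Incomes under z: 8, 12, 28 (q = 3 of N = 11).
Log shortfalls: ln(41/8) = 1.6341; ln(41/12) = 1.2287; ln(41/28) = 0.3814.
W = 3.244163 / 11 = 0.295.

0.295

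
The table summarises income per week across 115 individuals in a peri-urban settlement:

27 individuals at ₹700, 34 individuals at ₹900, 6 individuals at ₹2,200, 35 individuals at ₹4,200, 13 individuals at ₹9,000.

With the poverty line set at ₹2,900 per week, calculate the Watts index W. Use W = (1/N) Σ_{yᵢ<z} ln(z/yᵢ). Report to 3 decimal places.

Incomes under z: 27×₹700, 34×₹900, 6×₹2,200 (q = 67 of N = 115).
ln(z/y) terms: ln(2900/700) = 1.4214 (×27); ln(2900/900) = 1.1701 (×34); ln(2900/2200) = 0.2763 (×6).
W = 79.817356 / 115 = 0.694.

0.694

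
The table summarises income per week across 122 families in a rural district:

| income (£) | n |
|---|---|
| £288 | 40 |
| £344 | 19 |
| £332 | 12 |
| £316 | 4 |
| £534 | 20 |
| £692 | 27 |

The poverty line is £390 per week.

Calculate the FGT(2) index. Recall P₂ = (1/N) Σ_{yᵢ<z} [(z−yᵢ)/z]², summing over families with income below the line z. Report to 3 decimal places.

0.028

Below the line: 40×£288, 4×£316, 12×£332, 19×£344 (q = 75 of N = 122).
Normalized shortfalls: (390−288)/390 = 0.2615 (×40); (390−316)/390 = 0.1897 (×4); (390−332)/390 = 0.1487 (×12); (390−344)/390 = 0.1179 (×19).
Squared: 0.0684 (×40); 0.0360 (×4); 0.0221 (×12); 0.0139 (×19).
Sum = 3.409836; P₂ = 3.409836 / 122 = 0.028.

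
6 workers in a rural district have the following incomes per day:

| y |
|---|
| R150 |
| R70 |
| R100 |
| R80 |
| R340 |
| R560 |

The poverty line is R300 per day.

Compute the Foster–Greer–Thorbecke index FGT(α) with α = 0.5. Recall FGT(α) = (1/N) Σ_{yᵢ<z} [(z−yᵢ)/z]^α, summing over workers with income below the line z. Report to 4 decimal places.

0.5426

Below z: R70, R80, R100, R150 (q = 4 of N = 6).
Relative gaps: (300−70)/300 = 0.7667; (300−80)/300 = 0.7333; (300−100)/300 = 0.6667; (300−150)/300 = 0.5000.
Raised to α = 0.5: 0.87560; 0.85635; 0.81650; 0.70711.
Sum = 3.255547; FGT(0.5) = 3.255547 / 6 = 0.5426.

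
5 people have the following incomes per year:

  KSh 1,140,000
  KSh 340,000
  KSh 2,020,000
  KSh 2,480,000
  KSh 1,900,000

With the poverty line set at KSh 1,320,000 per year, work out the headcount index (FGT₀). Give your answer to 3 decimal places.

2 of the 5 people have income below KSh 1,320,000.
H = 2/5 = 0.400.

0.400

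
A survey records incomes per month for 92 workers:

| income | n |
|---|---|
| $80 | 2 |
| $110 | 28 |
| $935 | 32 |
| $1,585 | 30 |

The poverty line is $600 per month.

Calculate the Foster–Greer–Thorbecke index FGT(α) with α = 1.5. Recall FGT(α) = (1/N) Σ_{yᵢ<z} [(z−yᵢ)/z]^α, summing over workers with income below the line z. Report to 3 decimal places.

0.242

Below z: 2×$80, 28×$110 (q = 30 of N = 92).
Shortfall ratios: (600−80)/600 = 0.8667 (×2); (600−110)/600 = 0.8167 (×28).
Raised to α = 1.5: 0.80682 (×2); 0.73802 (×28).
Sum = 22.278163; FGT(1.5) = 22.278163 / 92 = 0.242.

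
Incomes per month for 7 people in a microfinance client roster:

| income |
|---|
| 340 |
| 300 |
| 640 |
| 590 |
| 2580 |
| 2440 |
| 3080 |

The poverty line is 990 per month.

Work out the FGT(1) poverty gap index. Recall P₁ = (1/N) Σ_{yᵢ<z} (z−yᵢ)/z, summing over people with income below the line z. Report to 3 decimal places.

0.302

Below z: 300, 340, 590, 640 (q = 4 of N = 7).
Shortfall ratios: (990−300)/990 = 0.6970; (990−340)/990 = 0.6566; (990−590)/990 = 0.4040; (990−640)/990 = 0.3535.
Σ = 2.111111. Dividing by the full population N = 7 gives P₁ = 0.302.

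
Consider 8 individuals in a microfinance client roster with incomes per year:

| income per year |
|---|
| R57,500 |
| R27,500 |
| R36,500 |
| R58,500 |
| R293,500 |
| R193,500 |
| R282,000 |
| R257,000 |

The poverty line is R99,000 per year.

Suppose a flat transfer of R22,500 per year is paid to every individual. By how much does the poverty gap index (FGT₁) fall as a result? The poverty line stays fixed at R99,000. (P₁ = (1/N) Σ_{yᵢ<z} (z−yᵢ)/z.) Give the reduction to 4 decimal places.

0.1136

Before: below the line — R27,500, R36,500, R57,500, R58,500; poverty gap index (FGT₁) = 0.272727.
After the R22,500 transfer: below the line — R50,000, R59,000, R80,000, R81,000; poverty gap index (FGT₁) = 0.159091.
Reduction = 0.272727 − 0.159091 = 0.1136.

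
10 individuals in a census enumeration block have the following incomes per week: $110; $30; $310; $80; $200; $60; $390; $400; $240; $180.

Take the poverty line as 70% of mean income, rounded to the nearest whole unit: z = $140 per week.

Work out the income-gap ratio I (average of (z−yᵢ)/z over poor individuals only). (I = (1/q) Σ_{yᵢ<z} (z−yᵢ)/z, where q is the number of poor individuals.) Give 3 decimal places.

0.500

Below the line: $30, $60, $80, $110 (q = 4 of N = 10).
Shortfall ratios (z−y)/z: 0.7857, 0.5714, 0.4286, 0.2143; sum = 2.000000.
The income-gap ratio divides by q (the poor only): 2.000000 / 4 = 0.500.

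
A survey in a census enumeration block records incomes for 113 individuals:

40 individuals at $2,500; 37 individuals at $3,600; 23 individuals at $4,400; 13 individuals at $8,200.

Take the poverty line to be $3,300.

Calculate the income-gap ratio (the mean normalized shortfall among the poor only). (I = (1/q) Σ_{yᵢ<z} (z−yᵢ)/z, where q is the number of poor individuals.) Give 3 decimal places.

Incomes under z: 40×$2,500 (q = 40 of N = 113).
Shortfall ratios (z−y)/z: 0.2424 (×40); sum = 9.696970.
The income-gap ratio divides by q (the poor only): 9.696970 / 40 = 0.242.

0.242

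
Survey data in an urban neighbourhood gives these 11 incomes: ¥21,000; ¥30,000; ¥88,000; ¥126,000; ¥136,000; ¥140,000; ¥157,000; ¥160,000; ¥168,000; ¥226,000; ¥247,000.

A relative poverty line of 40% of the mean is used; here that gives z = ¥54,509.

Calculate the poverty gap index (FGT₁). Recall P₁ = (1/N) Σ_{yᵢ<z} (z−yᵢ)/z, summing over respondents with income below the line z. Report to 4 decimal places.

0.0968

Poor units: ¥21,000, ¥30,000 (q = 2 of N = 11).
Normalized shortfalls: (54509−21000)/54509 = 0.6147; (54509−30000)/54509 = 0.4496.
Σ = 1.064375. Dividing by the full population N = 11 gives P₁ = 0.0968.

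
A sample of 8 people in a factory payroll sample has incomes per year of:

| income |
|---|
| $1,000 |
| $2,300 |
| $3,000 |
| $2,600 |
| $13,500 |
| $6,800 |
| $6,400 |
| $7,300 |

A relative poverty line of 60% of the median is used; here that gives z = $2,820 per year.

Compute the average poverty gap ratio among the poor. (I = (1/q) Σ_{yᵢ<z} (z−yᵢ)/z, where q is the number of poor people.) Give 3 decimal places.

Below z: $1,000, $2,300, $2,600 (q = 3 of N = 8).
Shortfall ratios (z−y)/z: 0.6454, 0.1844, 0.0780; sum = 0.907801.
I averages over the q = 3 poor units only: 0.907801 / 3 = 0.303.

0.303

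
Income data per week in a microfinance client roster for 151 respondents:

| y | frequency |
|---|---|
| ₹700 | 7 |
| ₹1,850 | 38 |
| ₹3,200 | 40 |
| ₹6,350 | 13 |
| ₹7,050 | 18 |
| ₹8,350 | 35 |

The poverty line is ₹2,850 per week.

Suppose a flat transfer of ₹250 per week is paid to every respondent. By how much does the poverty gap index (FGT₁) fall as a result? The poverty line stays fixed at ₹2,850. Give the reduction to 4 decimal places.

Before: below the line — 7×₹700, 38×₹1,850; poverty gap index (FGT₁) = 0.123272.
After the ₹250 transfer: below the line — 7×₹950, 38×₹2,100; poverty gap index (FGT₁) = 0.097130.
Reduction = 0.123272 − 0.097130 = 0.0261.

0.0261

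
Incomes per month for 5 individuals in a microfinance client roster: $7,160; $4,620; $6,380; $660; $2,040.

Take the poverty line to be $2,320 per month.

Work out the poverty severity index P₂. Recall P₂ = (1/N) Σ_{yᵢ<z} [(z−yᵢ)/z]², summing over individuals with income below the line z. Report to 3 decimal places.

Below z: $660, $2,040 (q = 2 of N = 5).
Shortfall ratios: (2320−660)/2320 = 0.7155; (2320−2040)/2320 = 0.1207.
Squared: 0.5120; 0.0146.
Sum = 0.526531; P₂ = 0.526531 / 5 = 0.105.

0.105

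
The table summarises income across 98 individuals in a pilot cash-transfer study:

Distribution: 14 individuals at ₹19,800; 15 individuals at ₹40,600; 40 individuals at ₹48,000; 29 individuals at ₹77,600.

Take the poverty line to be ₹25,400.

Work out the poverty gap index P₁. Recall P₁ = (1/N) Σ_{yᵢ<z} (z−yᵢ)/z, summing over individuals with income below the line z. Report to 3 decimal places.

0.031

Poor units: 14×₹19,800 (q = 14 of N = 98).
Gap ratios (z−y)/z: (25400−19800)/25400 = 0.2205 (×14).
Σ = 3.086614. Dividing by the full population N = 98 gives P₁ = 0.031.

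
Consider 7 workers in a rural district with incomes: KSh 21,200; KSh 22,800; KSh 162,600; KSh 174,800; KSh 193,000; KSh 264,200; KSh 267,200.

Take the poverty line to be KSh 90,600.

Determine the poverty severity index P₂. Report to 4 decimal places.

Incomes under z: KSh 21,200, KSh 22,800 (q = 2 of N = 7).
Shortfall ratios: (90600−21200)/90600 = 0.7660; (90600−22800)/90600 = 0.7483.
Squared: 0.5868; 0.5600.
Sum = 1.146782; P₂ = 1.146782 / 7 = 0.1638.

0.1638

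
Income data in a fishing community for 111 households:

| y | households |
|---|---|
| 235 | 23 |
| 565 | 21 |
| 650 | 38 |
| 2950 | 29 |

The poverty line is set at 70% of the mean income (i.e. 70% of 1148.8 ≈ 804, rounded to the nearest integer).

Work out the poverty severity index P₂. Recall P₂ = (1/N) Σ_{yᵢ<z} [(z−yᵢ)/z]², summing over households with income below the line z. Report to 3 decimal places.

0.133

Below the line: 23×235, 21×565, 38×650 (q = 82 of N = 111).
Relative gaps: (804−235)/804 = 0.7077 (×23); (804−565)/804 = 0.2973 (×21); (804−650)/804 = 0.1915 (×38).
Squared: 0.5009 (×23); 0.0884 (×21); 0.0367 (×38).
Sum = 14.769517; P₂ = 14.769517 / 111 = 0.133.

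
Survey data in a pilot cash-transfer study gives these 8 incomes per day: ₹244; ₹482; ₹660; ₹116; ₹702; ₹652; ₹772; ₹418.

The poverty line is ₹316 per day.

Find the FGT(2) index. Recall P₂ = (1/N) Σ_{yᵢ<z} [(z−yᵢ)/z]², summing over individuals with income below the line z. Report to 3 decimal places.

Incomes under z: ₹116, ₹244 (q = 2 of N = 8).
Normalized shortfalls: (316−116)/316 = 0.6329; (316−244)/316 = 0.2278.
Squared: 0.4006; 0.0519.
Sum = 0.452492; P₂ = 0.452492 / 8 = 0.057.

0.057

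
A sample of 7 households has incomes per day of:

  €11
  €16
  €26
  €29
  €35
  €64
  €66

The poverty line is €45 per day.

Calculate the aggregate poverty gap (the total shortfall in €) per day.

Poor units: €11, €16, €26, €29, €35 (q = 5 of N = 7).
Individual gaps: 45−11 = 34; 45−16 = 29; 45−26 = 19; 45−29 = 16; 45−35 = 10.
Aggregate gap = €108.

€108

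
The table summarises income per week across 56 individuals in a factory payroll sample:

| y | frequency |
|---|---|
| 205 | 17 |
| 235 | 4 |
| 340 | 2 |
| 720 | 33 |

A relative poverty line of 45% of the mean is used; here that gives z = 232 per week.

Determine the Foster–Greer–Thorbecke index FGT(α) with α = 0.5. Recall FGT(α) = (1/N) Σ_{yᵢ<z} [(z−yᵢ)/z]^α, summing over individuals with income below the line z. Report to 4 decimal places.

0.1036

Poor units: 17×205 (q = 17 of N = 56).
Relative gaps: (232−205)/232 = 0.1164 (×17).
Raised to α = 0.5: 0.34114 (×17).
Sum = 5.799450; FGT(0.5) = 5.799450 / 56 = 0.1036.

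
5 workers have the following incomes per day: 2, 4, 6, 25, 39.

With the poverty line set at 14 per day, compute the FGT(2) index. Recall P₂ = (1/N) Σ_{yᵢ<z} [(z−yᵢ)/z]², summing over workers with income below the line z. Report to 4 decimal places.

0.3143

Poor units: 2, 4, 6 (q = 3 of N = 5).
Gap ratios (z−y)/z: (14−2)/14 = 0.8571; (14−4)/14 = 0.7143; (14−6)/14 = 0.5714.
Squared: 0.7347; 0.5102; 0.3265.
Sum = 1.571429; P₂ = 1.571429 / 5 = 0.3143.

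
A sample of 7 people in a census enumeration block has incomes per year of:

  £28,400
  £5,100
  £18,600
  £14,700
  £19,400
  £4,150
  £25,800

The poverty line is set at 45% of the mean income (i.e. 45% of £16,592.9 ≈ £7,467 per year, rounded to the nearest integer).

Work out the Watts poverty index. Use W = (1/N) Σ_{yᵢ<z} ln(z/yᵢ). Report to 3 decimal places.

Below z: £4,150, £5,100 (q = 2 of N = 7).
Log gaps: ln(7467/4150) = 0.5874; ln(7467/5100) = 0.3813.
W = 0.968638 / 7 = 0.138.

0.138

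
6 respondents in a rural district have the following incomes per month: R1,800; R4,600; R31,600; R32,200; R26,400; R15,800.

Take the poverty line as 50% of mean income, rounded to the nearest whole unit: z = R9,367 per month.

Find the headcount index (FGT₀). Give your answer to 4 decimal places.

2 of the 6 respondents have income below R9,367.
H = 2/6 = 0.3333.

0.3333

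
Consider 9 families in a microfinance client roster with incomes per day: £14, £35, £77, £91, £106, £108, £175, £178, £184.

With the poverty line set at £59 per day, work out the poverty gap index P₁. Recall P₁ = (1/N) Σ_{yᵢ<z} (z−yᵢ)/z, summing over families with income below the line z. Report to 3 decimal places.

Below the line: £14, £35 (q = 2 of N = 9).
Relative gaps: (59−14)/59 = 0.7627; (59−35)/59 = 0.4068.
Sum of shortfalls = 1.169492; P₁ averages over all N: 1.169492 / 9 = 0.130.

0.130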